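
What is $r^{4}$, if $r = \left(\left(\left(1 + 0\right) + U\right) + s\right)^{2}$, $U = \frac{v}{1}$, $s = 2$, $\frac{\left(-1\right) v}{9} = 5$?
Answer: $9682651996416$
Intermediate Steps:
$v = -45$ ($v = \left(-9\right) 5 = -45$)
$U = -45$ ($U = - \frac{45}{1} = \left(-45\right) 1 = -45$)
$r = 1764$ ($r = \left(\left(\left(1 + 0\right) - 45\right) + 2\right)^{2} = \left(\left(1 - 45\right) + 2\right)^{2} = \left(-44 + 2\right)^{2} = \left(-42\right)^{2} = 1764$)
$r^{4} = 1764^{4} = 9682651996416$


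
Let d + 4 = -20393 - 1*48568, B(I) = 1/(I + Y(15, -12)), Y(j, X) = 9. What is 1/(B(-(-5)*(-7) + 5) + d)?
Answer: -21/1448266 ≈ -1.4500e-5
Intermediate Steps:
B(I) = 1/(9 + I) (B(I) = 1/(I + 9) = 1/(9 + I))
d = -68965 (d = -4 + (-20393 - 1*48568) = -4 + (-20393 - 48568) = -4 - 68961 = -68965)
1/(B(-(-5)*(-7) + 5) + d) = 1/(1/(9 + (-(-5)*(-7) + 5)) - 68965) = 1/(1/(9 + (-5*7 + 5)) - 68965) = 1/(1/(9 + (-35 + 5)) - 68965) = 1/(1/(9 - 30) - 68965) = 1/(1/(-21) - 68965) = 1/(-1/21 - 68965) = 1/(-1448266/21) = -21/1448266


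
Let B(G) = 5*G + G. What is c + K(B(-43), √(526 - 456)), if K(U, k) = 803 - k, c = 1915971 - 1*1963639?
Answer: -46865 - √70 ≈ -46873.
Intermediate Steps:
B(G) = 6*G
c = -47668 (c = 1915971 - 1963639 = -47668)
c + K(B(-43), √(526 - 456)) = -47668 + (803 - √(526 - 456)) = -47668 + (803 - √70) = -46865 - √70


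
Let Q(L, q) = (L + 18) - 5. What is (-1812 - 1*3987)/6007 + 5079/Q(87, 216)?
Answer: 29929653/600700 ≈ 49.825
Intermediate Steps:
Q(L, q) = 13 + L (Q(L, q) = (18 + L) - 5 = 13 + L)
(-1812 - 1*3987)/6007 + 5079/Q(87, 216) = (-1812 - 1*3987)/6007 + 5079/(13 + 87) = (-1812 - 3987)*(1/6007) + 5079/100 = -5799*1/6007 + 5079*(1/100) = -5799/6007 + 5079/100 = 29929653/600700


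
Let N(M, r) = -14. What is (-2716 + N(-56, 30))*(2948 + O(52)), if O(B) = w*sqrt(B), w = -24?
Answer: -8048040 + 131040*sqrt(13) ≈ -7.5756e+6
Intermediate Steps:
O(B) = -24*sqrt(B)
(-2716 + N(-56, 30))*(2948 + O(52)) = (-2716 - 14)*(2948 - 48*sqrt(13)) = -2730*(2948 - 48*sqrt(13)) = -8048040 + 131040*sqrt(13)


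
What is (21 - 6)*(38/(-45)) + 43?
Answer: 91/3 ≈ 30.333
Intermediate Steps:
(21 - 6)*(38/(-45)) + 43 = 15*(38*(-1/45)) + 43 = 15*(-38/45) + 43 = -38/3 + 43 = 91/3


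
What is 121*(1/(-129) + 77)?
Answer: 1201772/129 ≈ 9316.1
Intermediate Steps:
121*(1/(-129) + 77) = 121*(-1/129 + 77) = 121*(9932/129) = 1201772/129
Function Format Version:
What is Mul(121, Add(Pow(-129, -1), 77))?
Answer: Rational(1201772, 129) ≈ 9316.1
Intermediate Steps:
Mul(121, Add(Pow(-129, -1), 77)) = Mul(121, Add(Rational(-1, 129), 77)) = Mul(121, Rational(9932, 129)) = Rational(1201772, 129)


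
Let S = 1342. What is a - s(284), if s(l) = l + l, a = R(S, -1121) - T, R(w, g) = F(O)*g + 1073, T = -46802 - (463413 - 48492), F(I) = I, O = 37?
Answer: 420751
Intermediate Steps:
T = -461723 (T = -46802 - 1*414921 = -46802 - 414921 = -461723)
R(w, g) = 1073 + 37*g (R(w, g) = 37*g + 1073 = 1073 + 37*g)
a = 421319 (a = (1073 + 37*(-1121)) - 1*(-461723) = (1073 - 41477) + 461723 = -40404 + 461723 = 421319)
s(l) = 2*l
a - s(284) = 421319 - 2*284 = 421319 - 1*568 = 421319 - 568 = 420751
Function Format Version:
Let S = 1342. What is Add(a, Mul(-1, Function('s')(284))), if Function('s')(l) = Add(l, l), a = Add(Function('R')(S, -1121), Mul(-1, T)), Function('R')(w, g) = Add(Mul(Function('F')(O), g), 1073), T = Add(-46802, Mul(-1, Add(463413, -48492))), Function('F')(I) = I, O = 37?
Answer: 420751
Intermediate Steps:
T = -461723 (T = Add(-46802, Mul(-1, 414921)) = Add(-46802, -414921) = -461723)
Function('R')(w, g) = Add(1073, Mul(37, g)) (Function('R')(w, g) = Add(Mul(37, g), 1073) = Add(1073, Mul(37, g)))
a = 421319 (a = Add(Add(1073, Mul(37, -1121)), Mul(-1, -461723)) = Add(Add(1073, -41477), 461723) = Add(-40404, 461723) = 421319)
Function('s')(l) = Mul(2, l)
Add(a, Mul(-1, Function('s')(284))) = Add(421319, Mul(-1, Mul(2, 284))) = Add(421319, Mul(-1, 568)) = Add(421319, -568) = 420751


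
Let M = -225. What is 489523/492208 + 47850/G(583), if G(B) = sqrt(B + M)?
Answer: 489523/492208 + 23925*sqrt(358)/179 ≈ 2529.9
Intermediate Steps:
G(B) = sqrt(-225 + B) (G(B) = sqrt(B - 225) = sqrt(-225 + B))
489523/492208 + 47850/G(583) = 489523/492208 + 47850/(sqrt(-225 + 583)) = 489523*(1/492208) + 47850/(sqrt(358)) = 489523/492208 + 47850*(sqrt(358)/358) = 489523/492208 + 23925*sqrt(358)/179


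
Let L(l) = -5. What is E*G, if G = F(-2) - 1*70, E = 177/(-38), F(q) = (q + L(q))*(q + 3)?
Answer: 13629/38 ≈ 358.66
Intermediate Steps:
F(q) = (-5 + q)*(3 + q) (F(q) = (q - 5)*(q + 3) = (-5 + q)*(3 + q))
E = -177/38 (E = 177*(-1/38) = -177/38 ≈ -4.6579)
G = -77 (G = (-15 + (-2)**2 - 2*(-2)) - 1*70 = (-15 + 4 + 4) - 70 = -7 - 70 = -77)
E*G = -177/38*(-77) = 13629/38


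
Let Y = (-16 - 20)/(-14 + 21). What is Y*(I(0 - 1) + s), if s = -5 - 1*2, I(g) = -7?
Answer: 72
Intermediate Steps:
Y = -36/7 ≈ -5.1429
s = -7 (s = -5 - 2 = -7)
Y*(I(0 - 1) + s) = -36*(-7 - 7)/7 = -36/7*(-14) = 72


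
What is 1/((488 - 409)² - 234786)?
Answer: -1/228545 ≈ -4.3755e-6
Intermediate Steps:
1/((488 - 409)² - 234786) = 1/(79² - 234786) = 1/(6241 - 234786) = 1/(-228545) = -1/228545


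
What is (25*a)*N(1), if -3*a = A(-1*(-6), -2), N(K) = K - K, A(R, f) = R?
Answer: 0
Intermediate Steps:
N(K) = 0
a = -2 (a = -(-1)*(-6)/3 = -⅓*6 = -2)
(25*a)*N(1) = (25*(-2))*0 = -50*0 = 0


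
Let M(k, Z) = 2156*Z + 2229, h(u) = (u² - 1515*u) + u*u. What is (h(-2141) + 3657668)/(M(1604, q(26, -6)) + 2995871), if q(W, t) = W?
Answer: 16069045/3054156 ≈ 5.2614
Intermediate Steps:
h(u) = -1515*u + 2*u² (h(u) = (u² - 1515*u) + u² = -1515*u + 2*u²)
M(k, Z) = 2229 + 2156*Z
(h(-2141) + 3657668)/(M(1604, q(26, -6)) + 2995871) = (-2141*(-1515 + 2*(-2141)) + 3657668)/((2229 + 2156*26) + 2995871) = (-2141*(-1515 - 4282) + 3657668)/((2229 + 56056) + 2995871) = (-2141*(-5797) + 3657668)/(58285 + 2995871) = (12411377 + 3657668)/3054156 = 16069045*(1/3054156) = 16069045/3054156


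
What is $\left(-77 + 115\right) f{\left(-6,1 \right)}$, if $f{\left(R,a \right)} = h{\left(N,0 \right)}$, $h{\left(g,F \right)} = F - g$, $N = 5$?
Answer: $-190$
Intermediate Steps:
$f{\left(R,a \right)} = -5$ ($f{\left(R,a \right)} = 0 - 5 = -5$)
$\left(-77 + 115\right) f{\left(-6,1 \right)} = \left(-77 + 115\right) \left(-5\right) = 38 \left(-5\right) = -190$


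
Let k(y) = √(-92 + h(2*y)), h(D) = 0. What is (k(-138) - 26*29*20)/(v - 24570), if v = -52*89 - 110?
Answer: 3770/7327 - I*√23/14654 ≈ 0.51453 - 0.00032727*I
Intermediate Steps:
v = -4738 (v = -4628 - 110 = -4738)
k(y) = 2*I*√23 (k(y) = √(-92 + 0) = √(-92) = 2*I*√23)
(k(-138) - 26*29*20)/(v - 24570) = (2*I*√23 - 26*29*20)/(-4738 - 24570) = (2*I*√23 - 754*20)/(-29308) = (2*I*√23 - 15080)*(-1/29308) = (-15080 + 2*I*√23)*(-1/29308) = 3770/7327 - I*√23/14654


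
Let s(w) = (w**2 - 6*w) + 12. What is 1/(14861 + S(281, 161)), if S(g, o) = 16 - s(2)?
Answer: 1/14873 ≈ 6.7236e-5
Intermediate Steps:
s(w) = 12 + w**2 - 6*w
S(g, o) = 12 (S(g, o) = 16 - (12 + 2**2 - 6*2) = 16 - (12 + 4 - 12) = 16 - 1*4 = 16 - 4 = 12)
1/(14861 + S(281, 161)) = 1/(14861 + 12) = 1/14873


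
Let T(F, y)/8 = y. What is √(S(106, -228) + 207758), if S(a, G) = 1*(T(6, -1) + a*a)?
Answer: √218986 ≈ 467.96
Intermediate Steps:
T(F, y) = 8*y
S(a, G) = -8 + a² (S(a, G) = 1*(8*(-1) + a*a) = 1*(-8 + a²) = -8 + a²)
√(S(106, -228) + 207758) = √((-8 + 106²) + 207758) = √((-8 + 11236) + 207758) = √(11228 + 207758) = √218986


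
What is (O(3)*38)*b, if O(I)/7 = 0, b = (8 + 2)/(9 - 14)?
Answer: 0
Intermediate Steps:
b = -2 (b = 10/(-5) = 10*(-⅕) = -2)
O(I) = 0 (O(I) = 7*0 = 0)
(O(3)*38)*b = (0*38)*(-2) = 0*(-2) = 0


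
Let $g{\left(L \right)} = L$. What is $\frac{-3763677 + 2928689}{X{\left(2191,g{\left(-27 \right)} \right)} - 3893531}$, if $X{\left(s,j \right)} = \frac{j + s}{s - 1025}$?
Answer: $\frac{486798004}{2269927491} \approx 0.21446$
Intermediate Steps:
$X{\left(s,j \right)} = \frac{j + s}{-1025 + s}$
$\frac{-3763677 + 2928689}{X{\left(2191,g{\left(-27 \right)} \right)} - 3893531} = \frac{-3763677 + 2928689}{\frac{-27 + 2191}{-1025 + 2191} - 3893531} = - \frac{834988}{\frac{1}{1166} \cdot 2164 - 3893531} = - \frac{834988}{\frac{1082}{583} - 3893531} = - \frac{834988}{- \frac{2269927491}{583}} = \left(-834988\right) \left(- \frac{583}{2269927491}\right) = \frac{486798004}{2269927491}$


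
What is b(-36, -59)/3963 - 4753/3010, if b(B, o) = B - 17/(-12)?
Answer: -16234487/10224540 ≈ -1.5878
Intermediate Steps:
b(B, o) = 17/12 + B (b(B, o) = B - 17*(-1/12) = B + 17/12 = 17/12 + B)
b(-36, -59)/3963 - 4753/3010 = (17/12 - 36)/3963 - 4753/3010 = -415/12*1/3963 - 4753*1/3010 = -415/47556 - 679/430 = -16234487/10224540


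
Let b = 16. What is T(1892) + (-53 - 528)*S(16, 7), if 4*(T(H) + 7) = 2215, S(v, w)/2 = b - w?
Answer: -39645/4 ≈ -9911.3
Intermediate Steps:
S(v, w) = 32 - 2*w (S(v, w) = 2*(16 - w) = 32 - 2*w)
T(H) = 2187/4 (T(H) = -7 + (1/4)*2215 = -7 + 2215/4 = 2187/4)
T(1892) + (-53 - 528)*S(16, 7) = 2187/4 + (-53 - 528)*(32 - 2*7) = 2187/4 - 581*(32 - 14) = 2187/4 - 581*18 = 2187/4 - 10458 = -39645/4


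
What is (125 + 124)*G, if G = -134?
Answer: -33366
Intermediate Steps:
(125 + 124)*G = (125 + 124)*(-134) = 249*(-134) = -33366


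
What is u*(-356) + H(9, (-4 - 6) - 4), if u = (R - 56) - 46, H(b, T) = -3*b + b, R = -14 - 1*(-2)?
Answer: 40566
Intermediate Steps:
R = -12 (R = -14 + 2 = -12)
H(b, T) = -2*b
u = -114 (u = (-12 - 56) - 46 = -68 - 46 = -114)
u*(-356) + H(9, (-4 - 6) - 4) = -114*(-356) - 2*9 = 40584 - 18 = 40566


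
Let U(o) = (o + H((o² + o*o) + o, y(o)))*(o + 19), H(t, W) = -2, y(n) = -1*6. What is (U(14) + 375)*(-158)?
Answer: -121818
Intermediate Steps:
y(n) = -6
U(o) = (-2 + o)*(19 + o) (U(o) = (o - 2)*(o + 19) = (-2 + o)*(19 + o))
(U(14) + 375)*(-158) = ((-38 + 14² + 17*14) + 375)*(-158) = ((-38 + 196 + 238) + 375)*(-158) = (396 + 375)*(-158) = 771*(-158) = -121818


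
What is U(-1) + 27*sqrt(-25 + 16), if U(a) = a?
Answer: -1 + 81*I ≈ -1.0 + 81.0*I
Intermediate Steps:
U(-1) + 27*sqrt(-25 + 16) = -1 + 27*sqrt(-25 + 16) = -1 + 27*sqrt(-9) = -1 + 27*(3*I) = -1 + 81*I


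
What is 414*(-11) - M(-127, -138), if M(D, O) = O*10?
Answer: -3174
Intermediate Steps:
M(D, O) = 10*O
414*(-11) - M(-127, -138) = 414*(-11) - 10*(-138) = -4554 - 1*(-1380) = -4554 + 1380 = -3174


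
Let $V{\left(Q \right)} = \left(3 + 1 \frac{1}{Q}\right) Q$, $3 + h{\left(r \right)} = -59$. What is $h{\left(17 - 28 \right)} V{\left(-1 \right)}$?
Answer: $124$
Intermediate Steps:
$h{\left(r \right)} = -62$ ($h{\left(r \right)} = -3 - 59 = -62$)
$V{\left(Q \right)} = Q \left(3 + \frac{1}{Q}\right)$ ($V{\left(Q \right)} = \left(3 + \frac{1}{Q}\right) Q = Q \left(3 + \frac{1}{Q}\right)$)
$h{\left(17 - 28 \right)} V{\left(-1 \right)} = - 62 \left(1 + 3 \left(-1\right)\right) = - 62 \left(1 - 3\right) = \left(-62\right) \left(-2\right) = 124$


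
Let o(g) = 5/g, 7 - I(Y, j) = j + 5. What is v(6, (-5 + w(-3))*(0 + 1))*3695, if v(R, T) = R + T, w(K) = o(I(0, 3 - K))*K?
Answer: 70205/4 ≈ 17551.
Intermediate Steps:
I(Y, j) = 2 - j (I(Y, j) = 7 - (j + 5) = 7 - (5 + j) = 7 + (-5 - j) = 2 - j)
w(K) = 5*K/(-1 + K) (w(K) = (5/(2 - (3 - K)))*K = (5/(2 + (-3 + K)))*K = (5/(-1 + K))*K = 5*K/(-1 + K))
v(6, (-5 + w(-3))*(0 + 1))*3695 = (6 + (-5 + 5*(-3)/(-1 - 3))*(0 + 1))*3695 = (6 + (-5 + 5*(-3)/(-4))*1)*3695 = (6 + (-5 + 5*(-3)*(-1/4))*1)*3695 = (6 + (-5 + 15/4)*1)*3695 = (6 - 5/4*1)*3695 = (6 - 5/4)*3695 = (19/4)*3695 = 70205/4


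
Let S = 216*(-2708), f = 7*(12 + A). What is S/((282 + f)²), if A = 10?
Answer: -36558/11881 ≈ -3.0770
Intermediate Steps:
f = 154 (f = 7*(12 + 10) = 7*22 = 154)
S = -584928
S/((282 + f)²) = -584928/(282 + 154)² = -584928/(436²) = -584928/190096 = -584928*1/190096 = -36558/11881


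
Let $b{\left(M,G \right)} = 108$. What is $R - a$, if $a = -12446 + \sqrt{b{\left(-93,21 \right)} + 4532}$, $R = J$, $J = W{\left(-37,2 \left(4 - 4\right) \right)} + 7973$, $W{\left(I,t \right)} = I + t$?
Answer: $20382 - 4 \sqrt{290} \approx 20314.0$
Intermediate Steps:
$J = 7936$ ($J = \left(-37 + 2 \left(4 - 4\right)\right) + 7973 = \left(-37 + 2 \cdot 0\right) + 7973 = \left(-37 + 0\right) + 7973 = -37 + 7973 = 7936$)
$R = 7936$
$a = -12446 + 4 \sqrt{290}$ ($a = -12446 + \sqrt{108 + 4532} = -12446 + \sqrt{4640} = -12446 + 4 \sqrt{290} \approx -12378.0$)
$R - a = 7936 - \left(-12446 + 4 \sqrt{290}\right) = 7936 + \left(12446 - 4 \sqrt{290}\right) = 20382 - 4 \sqrt{290}$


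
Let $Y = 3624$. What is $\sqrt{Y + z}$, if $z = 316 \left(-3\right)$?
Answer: $2 \sqrt{669} \approx 51.73$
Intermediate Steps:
$z = -948$
$\sqrt{Y + z} = \sqrt{3624 - 948} = \sqrt{2676} = 2 \sqrt{669}$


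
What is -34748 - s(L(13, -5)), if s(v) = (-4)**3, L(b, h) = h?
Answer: -34684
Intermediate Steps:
s(v) = -64
-34748 - s(L(13, -5)) = -34748 - 1*(-64) = -34748 + 64 = -34684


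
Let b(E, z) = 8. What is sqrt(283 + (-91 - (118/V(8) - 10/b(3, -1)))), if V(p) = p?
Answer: sqrt(714)/2 ≈ 13.360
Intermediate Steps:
sqrt(283 + (-91 - (118/V(8) - 10/b(3, -1)))) = sqrt(283 + (-91 - (118/8 - 10/8))) = sqrt(283 + (-91 - (118*(1/8) - 10*1/8))) = sqrt(283 + (-91 - (59/4 - 5/4))) = sqrt(283 + (-91 - 1*27/2)) = sqrt(283 + (-91 - 27/2)) = sqrt(283 - 209/2) = sqrt(357/2) = sqrt(714)/2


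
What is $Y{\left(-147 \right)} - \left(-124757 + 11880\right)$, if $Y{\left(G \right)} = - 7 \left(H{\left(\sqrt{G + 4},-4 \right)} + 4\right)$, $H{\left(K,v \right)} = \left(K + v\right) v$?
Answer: $112737 + 28 i \sqrt{143} \approx 1.1274 \cdot 10^{5} + 334.83 i$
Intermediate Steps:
$H{\left(K,v \right)} = v \left(K + v\right)$
$Y{\left(G \right)} = -140 + 28 \sqrt{4 + G}$ ($Y{\left(G \right)} = - 7 \left(- 4 \left(\sqrt{G + 4} - 4\right) + 4\right) = - 7 \left(- 4 \left(\sqrt{4 + G} - 4\right) + 4\right) = - 7 \left(- 4 \left(-4 + \sqrt{4 + G}\right) + 4\right) = - 7 \left(\left(16 - 4 \sqrt{4 + G}\right) + 4\right) = - 7 \left(20 - 4 \sqrt{4 + G}\right) = -140 + 28 \sqrt{4 + G}$)
$Y{\left(-147 \right)} - \left(-124757 + 11880\right) = \left(-140 + 28 \sqrt{4 - 147}\right) - \left(-124757 + 11880\right) = \left(-140 + 28 \sqrt{-143}\right) - -112877 = \left(-140 + 28 i \sqrt{143}\right) + 112877 = 112737 + 28 i \sqrt{143}$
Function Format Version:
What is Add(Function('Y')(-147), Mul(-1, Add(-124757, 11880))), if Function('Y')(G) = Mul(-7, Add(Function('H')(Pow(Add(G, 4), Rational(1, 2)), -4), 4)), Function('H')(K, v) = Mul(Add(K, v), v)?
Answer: Add(112737, Mul(28, I, Pow(143, Rational(1, 2)))) ≈ Add(1.1274e+5, Mul(334.83, I))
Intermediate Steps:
Function('H')(K, v) = Mul(v, Add(K, v))
Function('Y')(G) = Add(-140, Mul(28, Pow(Add(4, G), Rational(1, 2)))) (Function('Y')(G) = Mul(-7, Add(Mul(-4, Add(Pow(Add(G, 4), Rational(1, 2)), -4)), 4)) = Mul(-7, Add(Mul(-4, Add(Pow(Add(4, G), Rational(1, 2)), -4)), 4)) = Mul(-7, Add(Mul(-4, Add(-4, Pow(Add(4, G), Rational(1, 2)))), 4)) = Mul(-7, Add(Add(16, Mul(-4, Pow(Add(4, G), Rational(1, 2)))), 4)) = Mul(-7, Add(20, Mul(-4, Pow(Add(4, G), Rational(1, 2))))) = Add(-140, Mul(28, Pow(Add(4, G), Rational(1, 2)))))
Add(Function('Y')(-147), Mul(-1, Add(-124757, 11880))) = Add(Add(-140, Mul(28, Pow(Add(4, -147), Rational(1, 2)))), Mul(-1, Add(-124757, 11880))) = Add(Add(-140, Mul(28, Pow(-143, Rational(1, 2)))), Mul(-1, -112877)) = Add(Add(-140, Mul(28, Mul(I, Pow(143, Rational(1, 2))))), 112877) = Add(Add(-140, Mul(28, I, Pow(143, Rational(1, 2)))), 112877) = Add(112737, Mul(28, I, Pow(143, Rational(1, 2))))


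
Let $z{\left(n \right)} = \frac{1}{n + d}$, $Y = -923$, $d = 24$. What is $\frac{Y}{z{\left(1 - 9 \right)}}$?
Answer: $-14768$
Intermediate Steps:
$z{\left(n \right)} = \frac{1}{24 + n}$ ($z{\left(n \right)} = \frac{1}{n + 24} = \frac{1}{24 + n}$)
$\frac{Y}{z{\left(1 - 9 \right)}} = - \frac{923}{\frac{1}{24 + \left(1 - 9\right)}} = - \frac{923}{\frac{1}{24 - 8}} = - \frac{923}{\frac{1}{16}} = - 923 \frac{1}{\frac{1}{16}} = \left(-923\right) 16 = -14768$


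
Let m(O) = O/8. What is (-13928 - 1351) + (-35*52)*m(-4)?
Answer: -14369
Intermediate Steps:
m(O) = O/8 (m(O) = O*(⅛) = O/8)
(-13928 - 1351) + (-35*52)*m(-4) = (-13928 - 1351) + (-35*52)*((⅛)*(-4)) = -15279 - 1820*(-½) = -15279 + 910 = -14369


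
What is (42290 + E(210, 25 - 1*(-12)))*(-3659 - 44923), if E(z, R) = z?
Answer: -2064735000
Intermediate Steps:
(42290 + E(210, 25 - 1*(-12)))*(-3659 - 44923) = (42290 + 210)*(-3659 - 44923) = 42500*(-48582) = -2064735000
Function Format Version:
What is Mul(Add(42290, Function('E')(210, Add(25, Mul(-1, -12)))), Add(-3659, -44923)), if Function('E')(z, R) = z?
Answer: -2064735000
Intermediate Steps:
Mul(Add(42290, Function('E')(210, Add(25, Mul(-1, -12)))), Add(-3659, -44923)) = Mul(Add(42290, 210), Add(-3659, -44923)) = Mul(42500, -48582) = -2064735000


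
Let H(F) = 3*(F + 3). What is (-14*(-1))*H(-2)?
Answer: 42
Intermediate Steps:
H(F) = 9 + 3*F (H(F) = 3*(3 + F) = 9 + 3*F)
(-14*(-1))*H(-2) = (-14*(-1))*(9 + 3*(-2)) = 14*(9 - 6) = 14*3 = 42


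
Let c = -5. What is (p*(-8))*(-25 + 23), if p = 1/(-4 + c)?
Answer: -16/9 ≈ -1.7778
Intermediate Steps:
p = -⅑ (p = 1/(-4 - 5) = 1/(-9) = -⅑ ≈ -0.11111)
(p*(-8))*(-25 + 23) = (-⅑*(-8))*(-25 + 23) = (8/9)*(-2) = -16/9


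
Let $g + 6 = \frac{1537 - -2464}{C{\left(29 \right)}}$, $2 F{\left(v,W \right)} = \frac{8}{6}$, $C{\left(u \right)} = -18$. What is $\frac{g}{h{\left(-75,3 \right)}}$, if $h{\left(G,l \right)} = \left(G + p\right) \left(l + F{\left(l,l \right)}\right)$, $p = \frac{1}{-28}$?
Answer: $\frac{57526}{69333} \approx 0.82971$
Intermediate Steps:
$F{\left(v,W \right)} = \frac{2}{3}$ ($F{\left(v,W \right)} = \frac{8 \cdot \frac{1}{6}}{2} = \frac{1}{2} \cdot \frac{4}{3} = \frac{2}{3}$)
$p = - \frac{1}{28} \approx -0.035714$
$h{\left(G,l \right)} = \left(- \frac{1}{28} + G\right) \left(\frac{2}{3} + l\right)$ ($h{\left(G,l \right)} = \left(G - \frac{1}{28}\right) \left(l + \frac{2}{3}\right) = \left(- \frac{1}{28} + G\right) \left(\frac{2}{3} + l\right)$)
$g = - \frac{4109}{18}$ ($g = -6 + \frac{1537 - -2464}{-18} = -6 + \left(1537 + 2464\right) \left(- \frac{1}{18}\right) = -6 + 4001 \left(- \frac{1}{18}\right) = -6 - \frac{4001}{18} = - \frac{4109}{18} \approx -228.28$)
$\frac{g}{h{\left(-75,3 \right)}} = - \frac{4109}{18 \left(- \frac{1}{42} - \frac{3}{28} + \frac{2}{3} \left(-75\right) - 225\right)} = - \frac{4109}{18 \left(- \frac{1}{42} - \frac{3}{28} - 50 - 225\right)} = - \frac{4109}{18 \left(- \frac{23111}{84}\right)} = \left(- \frac{4109}{18}\right) \left(- \frac{84}{23111}\right) = \frac{57526}{69333}$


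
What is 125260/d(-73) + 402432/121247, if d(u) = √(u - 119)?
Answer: 402432/121247 - 31315*I*√3/6 ≈ 3.3191 - 9039.9*I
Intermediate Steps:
d(u) = √(-119 + u)
125260/d(-73) + 402432/121247 = 125260/(√(-119 - 73)) + 402432/121247 = 125260/(√(-192)) + 402432*(1/121247) = 125260/((8*I*√3)) + 402432/121247 = 125260*(-I*√3/24) + 402432/121247 = -31315*I*√3/6 + 402432/121247 = 402432/121247 - 31315*I*√3/6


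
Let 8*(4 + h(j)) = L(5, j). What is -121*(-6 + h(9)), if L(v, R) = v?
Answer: 9075/8 ≈ 1134.4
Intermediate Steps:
h(j) = -27/8 (h(j) = -4 + (1/8)*5 = -4 + 5/8 = -27/8)
-121*(-6 + h(9)) = -121*(-6 - 27/8) = -121*(-75/8) = 9075/8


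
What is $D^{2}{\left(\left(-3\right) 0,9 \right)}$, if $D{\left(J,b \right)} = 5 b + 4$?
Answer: $2401$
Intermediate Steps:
$D{\left(J,b \right)} = 4 + 5 b$
$D^{2}{\left(\left(-3\right) 0,9 \right)} = \left(4 + 5 \cdot 9\right)^{2} = \left(4 + 45\right)^{2} = 49^{2} = 2401$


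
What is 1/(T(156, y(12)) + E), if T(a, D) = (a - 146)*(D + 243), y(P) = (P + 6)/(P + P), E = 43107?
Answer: 2/91089 ≈ 2.1957e-5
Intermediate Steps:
y(P) = (6 + P)/(2*P) (y(P) = (6 + P)/((2*P)) = (6 + P)*(1/(2*P)) = (6 + P)/(2*P))
T(a, D) = (-146 + a)*(243 + D)
1/(T(156, y(12)) + E) = 1/((-35478 - 73*(6 + 12)/12 + 243*156 + ((½)*(6 + 12)/12)*156) + 43107) = 1/((-35478 - 73*18/12 + 37908 + ((½)*(1/12)*18)*156) + 43107) = 1/((-35478 - 146*¾ + 37908 + (¾)*156) + 43107) = 1/((-35478 - 219/2 + 37908 + 117) + 43107) = 1/(4875/2 + 43107) = 1/(91089/2) = 2/91089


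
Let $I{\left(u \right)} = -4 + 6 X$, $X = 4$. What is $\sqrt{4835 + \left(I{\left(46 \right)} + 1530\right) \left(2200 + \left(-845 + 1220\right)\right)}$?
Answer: $\sqrt{3996085} \approx 1999.0$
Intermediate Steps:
$I{\left(u \right)} = 20$ ($I{\left(u \right)} = -4 + 6 \cdot 4 = -4 + 24 = 20$)
$\sqrt{4835 + \left(I{\left(46 \right)} + 1530\right) \left(2200 + \left(-845 + 1220\right)\right)} = \sqrt{4835 + \left(20 + 1530\right) \left(2200 + \left(-845 + 1220\right)\right)} = \sqrt{4835 + 1550 \left(2200 + 375\right)} = \sqrt{4835 + 1550 \cdot 2575} = \sqrt{4835 + 3991250} = \sqrt{3996085}$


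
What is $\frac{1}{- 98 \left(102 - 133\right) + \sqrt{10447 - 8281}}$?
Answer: $\frac{1519}{4613639} - \frac{19 \sqrt{6}}{9227278} \approx 0.0003242$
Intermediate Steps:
$\frac{1}{- 98 \left(102 - 133\right) + \sqrt{10447 - 8281}} = \frac{1}{\left(-98\right) \left(-31\right) + \sqrt{2166}} = \frac{1}{3038 + 19 \sqrt{6}}$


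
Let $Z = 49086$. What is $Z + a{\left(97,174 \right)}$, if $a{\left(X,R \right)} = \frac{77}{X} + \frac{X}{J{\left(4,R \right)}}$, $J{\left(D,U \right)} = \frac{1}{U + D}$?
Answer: $\frac{6436221}{97} \approx 66353.0$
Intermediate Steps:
$J{\left(D,U \right)} = \frac{1}{D + U}$
$a{\left(X,R \right)} = \frac{77}{X} + X \left(4 + R\right)$ ($a{\left(X,R \right)} = \frac{77}{X} + \frac{X}{\frac{1}{4 + R}} = \frac{77}{X} + X \left(4 + R\right)$)
$Z + a{\left(97,174 \right)} = 49086 + \frac{77 + 97^{2} \left(4 + 174\right)}{97} = 49086 + \frac{77 + 9409 \cdot 178}{97} = 49086 + \frac{77 + 1674802}{97} = 49086 + \frac{1}{97} \cdot 1674879 = 49086 + \frac{1674879}{97} = \frac{6436221}{97}$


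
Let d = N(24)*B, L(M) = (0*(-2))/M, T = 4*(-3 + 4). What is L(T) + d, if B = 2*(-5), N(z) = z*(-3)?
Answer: 720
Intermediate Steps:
T = 4 (T = 4*1 = 4)
N(z) = -3*z
B = -10
L(M) = 0 (L(M) = 0/M = 0)
d = 720 (d = -3*24*(-10) = -72*(-10) = 720)
L(T) + d = 0 + 720 = 720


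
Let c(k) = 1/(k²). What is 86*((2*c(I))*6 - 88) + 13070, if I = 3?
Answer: 16850/3 ≈ 5616.7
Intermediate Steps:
c(k) = k⁻²
86*((2*c(I))*6 - 88) + 13070 = 86*((2/3²)*6 - 88) + 13070 = 86*((2*(⅑))*6 - 88) + 13070 = 86*((2/9)*6 - 88) + 13070 = 86*(4/3 - 88) + 13070 = 86*(-260/3) + 13070 = -22360/3 + 13070 = 16850/3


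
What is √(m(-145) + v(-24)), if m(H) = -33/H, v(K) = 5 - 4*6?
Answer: I*√394690/145 ≈ 4.3327*I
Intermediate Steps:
v(K) = -19 (v(K) = 5 - 24 = -19)
√(m(-145) + v(-24)) = √(-33/(-145) - 19) = √(-33*(-1/145) - 19) = √(33/145 - 19) = √(-2722/145) = I*√394690/145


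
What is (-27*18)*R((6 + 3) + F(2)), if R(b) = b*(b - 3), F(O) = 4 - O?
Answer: -42768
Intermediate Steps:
R(b) = b*(-3 + b)
(-27*18)*R((6 + 3) + F(2)) = (-27*18)*(((6 + 3) + (4 - 1*2))*(-3 + ((6 + 3) + (4 - 1*2)))) = -486*(9 + (4 - 2))*(-3 + (9 + (4 - 2))) = -486*(9 + 2)*(-3 + (9 + 2)) = -5346*(-3 + 11) = -5346*8 = -486*88 = -42768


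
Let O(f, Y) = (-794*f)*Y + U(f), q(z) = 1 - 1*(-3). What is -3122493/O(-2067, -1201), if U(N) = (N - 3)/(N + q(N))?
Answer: 2147234353/1355445186068 ≈ 0.0015842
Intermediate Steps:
q(z) = 4 (q(z) = 1 + 3 = 4)
U(N) = (-3 + N)/(4 + N) (U(N) = (N - 3)/(N + 4) = (-3 + N)/(4 + N))
O(f, Y) = (-3 + f)/(4 + f) - 794*Y*f (O(f, Y) = (-794*f)*Y + (-3 + f)/(4 + f) = -794*Y*f + (-3 + f)/(4 + f) = (-3 + f)/(4 + f) - 794*Y*f)
-3122493/O(-2067, -1201) = -3122493*(4 - 2067)/(-3 - 2067 - 794*(-1201)*(-2067)*(4 - 2067)) = -3122493*(-2063/(-3 - 2067 - 794*(-1201)*(-2067)*(-2063))) = -3122493*(-2063/(-3 - 2067 + 4066335560274)) = -3122493/((-1/2063*4066335558204)) = -3122493/(-4066335558204/2063) = -3122493*(-2063/4066335558204) = 2147234353/1355445186068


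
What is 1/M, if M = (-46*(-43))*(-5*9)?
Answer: -1/89010 ≈ -1.1235e-5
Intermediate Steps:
M = -89010 (M = 1978*(-45) = -89010)
1/M = 1/(-89010) = -1/89010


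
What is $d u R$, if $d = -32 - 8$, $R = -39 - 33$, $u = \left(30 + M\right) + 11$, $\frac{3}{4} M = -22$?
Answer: $33600$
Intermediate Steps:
$M = - \frac{88}{3}$ ($M = \frac{4}{3} \left(-22\right) = - \frac{88}{3} \approx -29.333$)
$u = \frac{35}{3}$ ($u = \left(30 - \frac{88}{3}\right) + 11 = \frac{2}{3} + 11 = \frac{35}{3} \approx 11.667$)
$R = -72$ ($R = -39 - 33 = -72$)
$d = -40$ ($d = -32 + \left(-21 + 13\right) = -32 - 8 = -40$)
$d u R = \left(-40\right) \frac{35}{3} \left(-72\right) = \left(- \frac{1400}{3}\right) \left(-72\right) = 33600$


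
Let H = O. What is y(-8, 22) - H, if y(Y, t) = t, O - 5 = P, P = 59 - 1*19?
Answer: -23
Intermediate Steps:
P = 40 (P = 59 - 19 = 40)
O = 45 (O = 5 + 40 = 45)
H = 45
y(-8, 22) - H = 22 - 1*45 = 22 - 45 = -23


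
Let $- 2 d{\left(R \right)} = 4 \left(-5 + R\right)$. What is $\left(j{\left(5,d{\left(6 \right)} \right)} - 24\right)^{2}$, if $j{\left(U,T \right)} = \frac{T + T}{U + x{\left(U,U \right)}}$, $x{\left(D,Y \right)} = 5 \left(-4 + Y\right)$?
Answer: $\frac{14884}{25} \approx 595.36$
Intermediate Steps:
$x{\left(D,Y \right)} = -20 + 5 Y$
$d{\left(R \right)} = 10 - 2 R$ ($d{\left(R \right)} = - \frac{4 \left(-5 + R\right)}{2} = - \frac{-20 + 4 R}{2} = 10 - 2 R$)
$j{\left(U,T \right)} = \frac{2 T}{-20 + 6 U}$ ($j{\left(U,T \right)} = \frac{T + T}{U + \left(-20 + 5 U\right)} = \frac{2 T}{-20 + 6 U}$)
$\left(j{\left(5,d{\left(6 \right)} \right)} - 24\right)^{2} = \left(\frac{10 - 12}{-10 + 3 \cdot 5} - 24\right)^{2} = \left(\frac{10 - 12}{-10 + 15} - 24\right)^{2} = \left(- \frac{2}{5} - 24\right)^{2} = \left(- \frac{122}{5}\right)^{2} = \frac{14884}{25}$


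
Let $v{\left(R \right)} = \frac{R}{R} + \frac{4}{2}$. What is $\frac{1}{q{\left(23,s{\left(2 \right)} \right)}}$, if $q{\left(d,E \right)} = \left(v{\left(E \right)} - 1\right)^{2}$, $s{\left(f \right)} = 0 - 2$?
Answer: $\frac{1}{4} \approx 0.25$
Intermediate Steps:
$s{\left(f \right)} = -2$
$v{\left(R \right)} = 3$ ($v{\left(R \right)} = 1 + 4 \cdot \frac{1}{2} = 1 + 2 = 3$)
$q{\left(d,E \right)} = 4$ ($q{\left(d,E \right)} = \left(3 - 1\right)^{2} = 2^{2} = 4$)
$\frac{1}{q{\left(23,s{\left(2 \right)} \right)}} = \frac{1}{4}$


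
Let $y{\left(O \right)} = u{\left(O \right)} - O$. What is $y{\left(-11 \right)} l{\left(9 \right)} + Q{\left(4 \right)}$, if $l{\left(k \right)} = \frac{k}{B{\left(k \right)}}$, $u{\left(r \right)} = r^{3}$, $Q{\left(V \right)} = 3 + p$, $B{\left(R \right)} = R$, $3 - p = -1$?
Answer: $-1313$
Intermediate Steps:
$p = 4$ ($p = 3 - -1 = 3 + 1 = 4$)
$Q{\left(V \right)} = 7$ ($Q{\left(V \right)} = 3 + 4 = 7$)
$l{\left(k \right)} = 1$ ($l{\left(k \right)} = \frac{k}{k} = 1$)
$y{\left(O \right)} = O^{3} - O$
$y{\left(-11 \right)} l{\left(9 \right)} + Q{\left(4 \right)} = \left(\left(-11\right)^{3} - -11\right) 1 + 7 = \left(-1331 + 11\right) 1 + 7 = \left(-1320\right) 1 + 7 = -1320 + 7 = -1313$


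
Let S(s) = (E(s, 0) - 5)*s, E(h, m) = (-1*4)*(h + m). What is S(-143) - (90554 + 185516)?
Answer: -357151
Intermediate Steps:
E(h, m) = -4*h - 4*m (E(h, m) = -4*(h + m) = -4*h - 4*m)
S(s) = s*(-5 - 4*s) (S(s) = ((-4*s - 4*0) - 5)*s = ((-4*s + 0) - 5)*s = (-4*s - 5)*s = (-5 - 4*s)*s = s*(-5 - 4*s))
S(-143) - (90554 + 185516) = -1*(-143)*(5 + 4*(-143)) - (90554 + 185516) = -1*(-143)*(5 - 572) - 1*276070 = -1*(-143)*(-567) - 276070 = -81081 - 276070 = -357151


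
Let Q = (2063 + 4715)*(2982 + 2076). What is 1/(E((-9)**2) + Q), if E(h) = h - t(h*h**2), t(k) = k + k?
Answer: 1/33220323 ≈ 3.0102e-8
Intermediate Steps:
t(k) = 2*k
E(h) = h - 2*h**3 (E(h) = h - 2*h*h**2 = h - 2*h**3)
Q = 34283124 (Q = 6778*5058 = 34283124)
1/(E((-9)**2) + Q) = 1/(((-9)**2 - 2*((-9)**2)**3) + 34283124) = 1/((81 - 2*81**3) + 34283124) = 1/((81 - 2*531441) + 34283124) = 1/((81 - 1062882) + 34283124) = 1/(-1062801 + 34283124) = 1/33220323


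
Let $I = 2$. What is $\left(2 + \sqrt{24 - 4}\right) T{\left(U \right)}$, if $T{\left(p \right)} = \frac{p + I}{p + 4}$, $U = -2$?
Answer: $0$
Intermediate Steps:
$T{\left(p \right)} = \frac{2 + p}{4 + p}$ ($T{\left(p \right)} = \frac{p + 2}{p + 4} = \frac{2 + p}{4 + p}$)
$\left(2 + \sqrt{24 - 4}\right) T{\left(U \right)} = \left(2 + \sqrt{24 - 4}\right) \frac{2 - 2}{4 - 2} = \left(2 + \sqrt{20}\right) \frac{1}{2} \cdot 0 = \left(2 + 2 \sqrt{5}\right) \frac{1}{2} \cdot 0 = \left(2 + 2 \sqrt{5}\right) 0 = 0$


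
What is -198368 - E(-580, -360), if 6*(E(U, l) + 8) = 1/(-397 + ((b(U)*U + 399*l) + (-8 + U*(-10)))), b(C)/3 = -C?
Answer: -1365643141199/6884670 ≈ -1.9836e+5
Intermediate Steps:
b(C) = -3*C (b(C) = 3*(-C) = -3*C)
E(U, l) = -8 + 1/(6*(-405 - 10*U - 3*U**2 + 399*l)) (E(U, l) = -8 + 1/(6*(-397 + (((-3*U)*U + 399*l) + (-8 + U*(-10))))) = -8 + 1/(6*(-397 + ((-3*U**2 + 399*l) + (-8 - 10*U)))) = -8 + 1/(6*(-397 + (-8 - 10*U - 3*U**2 + 399*l))) = -8 + 1/(6*(-405 - 10*U - 3*U**2 + 399*l)))
-198368 - E(-580, -360) = -198368 - (19441 - 19152*(-360) + 144*(-580)**2 + 480*(-580))/(6*(-405 - 10*(-580) - 3*(-580)**2 + 399*(-360))) = -198368 - (19441 + 6894720 + 144*336400 - 278400)/(6*(-405 + 5800 - 3*336400 - 143640)) = -198368 - (19441 + 6894720 + 48441600 - 278400)/(6*(-405 + 5800 - 1009200 - 143640)) = -198368 - 55077361/(6*(-1147445)) = -198368 - (-1)*55077361/(6*1147445) = -198368 - 1*(-55077361/6884670) = -198368 + 55077361/6884670 = -1365643141199/6884670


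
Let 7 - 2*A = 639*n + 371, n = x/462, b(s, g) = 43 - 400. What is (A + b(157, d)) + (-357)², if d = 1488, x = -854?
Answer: 2805013/22 ≈ 1.2750e+5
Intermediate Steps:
b(s, g) = -357
n = -61/33 (n = -854/462 = -854*1/462 = -61/33 ≈ -1.8485)
A = 8989/22 (A = 7/2 - (639*(-61/33) + 371)/2 = 7/2 - (-12993/11 + 371)/2 = 7/2 - ½*(-8912/11) = 7/2 + 4456/11 = 8989/22 ≈ 408.59)
(A + b(157, d)) + (-357)² = (8989/22 - 357) + (-357)² = 1135/22 + 127449 = 2805013/22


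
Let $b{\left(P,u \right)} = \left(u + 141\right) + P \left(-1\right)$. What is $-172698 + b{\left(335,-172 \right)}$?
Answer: $-173064$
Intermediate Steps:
$b{\left(P,u \right)} = 141 + u - P$ ($b{\left(P,u \right)} = \left(141 + u\right) - P = 141 + u - P$)
$-172698 + b{\left(335,-172 \right)} = -172698 - 366 = -173064$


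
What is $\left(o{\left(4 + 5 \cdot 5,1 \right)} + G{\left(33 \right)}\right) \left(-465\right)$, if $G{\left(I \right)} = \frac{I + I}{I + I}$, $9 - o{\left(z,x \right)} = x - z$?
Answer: $-17670$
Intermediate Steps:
$o{\left(z,x \right)} = 9 + z - x$ ($o{\left(z,x \right)} = 9 - \left(x - z\right) = 9 + z - x$)
$G{\left(I \right)} = 1$ ($G{\left(I \right)} = \frac{2 I}{2 I} = 2 I \frac{1}{2 I} = 1$)
$\left(o{\left(4 + 5 \cdot 5,1 \right)} + G{\left(33 \right)}\right) \left(-465\right) = \left(\left(9 + \left(4 + 5 \cdot 5\right) - 1\right) + 1\right) \left(-465\right) = \left(\left(9 + \left(4 + 25\right) - 1\right) + 1\right) \left(-465\right) = \left(\left(9 + 29 - 1\right) + 1\right) \left(-465\right) = \left(37 + 1\right) \left(-465\right) = 38 \left(-465\right) = -17670$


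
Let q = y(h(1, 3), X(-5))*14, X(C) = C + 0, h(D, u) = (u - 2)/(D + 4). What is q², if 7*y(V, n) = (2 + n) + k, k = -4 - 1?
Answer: 256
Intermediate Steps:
h(D, u) = (-2 + u)/(4 + D)
k = -5
X(C) = C
y(V, n) = -3/7 + n/7 (y(V, n) = ((2 + n) - 5)/7 = (-3 + n)/7 = -3/7 + n/7)
q = -16 (q = (-3/7 + (⅐)*(-5))*14 = (-3/7 - 5/7)*14 = -8/7*14 = -16)
q² = (-16)² = 256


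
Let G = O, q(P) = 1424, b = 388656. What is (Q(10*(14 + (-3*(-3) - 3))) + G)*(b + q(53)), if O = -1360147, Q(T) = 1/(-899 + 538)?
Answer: -191534377565440/361 ≈ -5.3057e+11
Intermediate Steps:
Q(T) = -1/361 (Q(T) = 1/(-361) = -1/361)
G = -1360147
(Q(10*(14 + (-3*(-3) - 3))) + G)*(b + q(53)) = (-1/361 - 1360147)*(388656 + 1424) = -491013068/361*390080 = -191534377565440/361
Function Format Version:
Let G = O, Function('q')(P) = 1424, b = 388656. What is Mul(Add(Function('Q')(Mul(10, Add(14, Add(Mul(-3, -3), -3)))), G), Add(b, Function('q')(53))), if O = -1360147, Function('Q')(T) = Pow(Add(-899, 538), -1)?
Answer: Rational(-191534377565440, 361) ≈ -5.3057e+11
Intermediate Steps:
Function('Q')(T) = Rational(-1, 361) (Function('Q')(T) = Pow(-361, -1) = Rational(-1, 361))
G = -1360147
Mul(Add(Function('Q')(Mul(10, Add(14, Add(Mul(-3, -3), -3)))), G), Add(b, Function('q')(53))) = Mul(Add(Rational(-1, 361), -1360147), Add(388656, 1424)) = Mul(Rational(-491013068, 361), 390080) = Rational(-191534377565440, 361)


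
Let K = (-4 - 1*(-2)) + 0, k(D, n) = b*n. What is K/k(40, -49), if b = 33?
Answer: 2/1617 ≈ 0.0012369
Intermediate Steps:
k(D, n) = 33*n
K = -2 (K = (-4 + 2) + 0 = -2 + 0 = -2)
K/k(40, -49) = -2/(33*(-49)) = -2/(-1617) = -2*(-1/1617) = 2/1617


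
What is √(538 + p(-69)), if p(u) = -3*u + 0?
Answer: √745 ≈ 27.295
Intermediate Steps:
p(u) = -3*u
√(538 + p(-69)) = √(538 - 3*(-69)) = √(538 + 207) = √745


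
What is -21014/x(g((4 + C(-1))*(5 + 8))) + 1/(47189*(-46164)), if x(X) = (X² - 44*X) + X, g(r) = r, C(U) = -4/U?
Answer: -1430549718259/431874341457 ≈ -3.3124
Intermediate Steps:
x(X) = X² - 43*X
-21014/x(g((4 + C(-1))*(5 + 8))) + 1/(47189*(-46164)) = -21014*1/((-43 + (4 - 4/(-1))*(5 + 8))*(4 - 4/(-1))*(5 + 8)) + 1/(47189*(-46164)) = -21014*1/(13*(-43 + (4 - 4*(-1))*13)*(4 - 4*(-1))) + (1/47189)*(-1/46164) = -21014*1/(13*(-43 + (4 + 4)*13)*(4 + 4)) - 1/2178432996 = -21014*1/(104*(-43 + 8*13)) - 1/2178432996 = -21014*1/(104*(-43 + 104)) - 1/2178432996 = -21014/(104*61) - 1/2178432996 = -21014/6344 - 1/2178432996 = -21014*1/6344 - 1/2178432996 = -10507/3172 - 1/2178432996 = -1430549718259/431874341457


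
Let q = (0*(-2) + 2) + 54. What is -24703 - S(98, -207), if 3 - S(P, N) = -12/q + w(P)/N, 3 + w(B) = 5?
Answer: -71598637/2898 ≈ -24706.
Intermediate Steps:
w(B) = 2 (w(B) = -3 + 5 = 2)
q = 56 (q = (0 + 2) + 54 = 2 + 54 = 56)
S(P, N) = 45/14 - 2/N (S(P, N) = 3 - (-12/56 + 2/N) = 3 - (-12*1/56 + 2/N) = 3 - (-3/14 + 2/N) = 3 + (3/14 - 2/N) = 45/14 - 2/N)
-24703 - S(98, -207) = -24703 - (45/14 - 2/(-207)) = -24703 - (45/14 - 2*(-1/207)) = -24703 - (45/14 + 2/207) = -24703 - 1*9343/2898 = -24703 - 9343/2898 = -71598637/2898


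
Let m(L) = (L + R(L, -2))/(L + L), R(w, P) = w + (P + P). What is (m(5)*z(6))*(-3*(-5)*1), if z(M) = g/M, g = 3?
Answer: 9/2 ≈ 4.5000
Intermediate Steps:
R(w, P) = w + 2*P
z(M) = 3/M
m(L) = (-4 + 2*L)/(2*L) (m(L) = (L + (L + 2*(-2)))/(L + L) = (L + (L - 4))/((2*L)) = (L + (-4 + L))*(1/(2*L)) = (-4 + 2*L)*(1/(2*L)) = (-4 + 2*L)/(2*L))
(m(5)*z(6))*(-3*(-5)*1) = (((-2 + 5)/5)*(3/6))*(-3*(-5)*1) = (((1/5)*3)*(3*(1/6)))*(15*1) = ((3/5)*(1/2))*15 = (3/10)*15 = 9/2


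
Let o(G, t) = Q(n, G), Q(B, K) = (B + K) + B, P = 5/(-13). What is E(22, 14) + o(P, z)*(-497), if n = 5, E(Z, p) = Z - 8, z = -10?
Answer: -61943/13 ≈ -4764.8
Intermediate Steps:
E(Z, p) = -8 + Z
P = -5/13 (P = 5*(-1/13) = -5/13 ≈ -0.38462)
Q(B, K) = K + 2*B
o(G, t) = 10 + G (o(G, t) = G + 2*5 = G + 10 = 10 + G)
E(22, 14) + o(P, z)*(-497) = (-8 + 22) + (10 - 5/13)*(-497) = 14 + (125/13)*(-497) = 14 - 62125/13 = -61943/13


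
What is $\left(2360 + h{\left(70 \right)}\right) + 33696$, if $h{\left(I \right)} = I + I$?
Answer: $36196$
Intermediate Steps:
$h{\left(I \right)} = 2 I$
$\left(2360 + h{\left(70 \right)}\right) + 33696 = \left(2360 + 2 \cdot 70\right) + 33696 = \left(2360 + 140\right) + 33696 = 2500 + 33696 = 36196$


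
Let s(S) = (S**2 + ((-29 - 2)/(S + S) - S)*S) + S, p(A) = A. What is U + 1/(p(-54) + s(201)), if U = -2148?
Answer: -564922/263 ≈ -2148.0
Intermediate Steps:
s(S) = S + S**2 + S*(-S - 31/(2*S)) (s(S) = (S**2 + (-31*1/(2*S) - S)*S) + S = (S**2 + (-31/(2*S) - S)*S) + S = (S**2 + (-S - 31/(2*S))*S) + S = (S**2 + S*(-S - 31/(2*S))) + S = S + S**2 + S*(-S - 31/(2*S)))
U + 1/(p(-54) + s(201)) = -2148 + 1/(-54 + (-31/2 + 201)) = -2148 + 1/(-54 + 371/2) = -2148 + 1/(263/2) = -2148 + 2/263 = -564922/263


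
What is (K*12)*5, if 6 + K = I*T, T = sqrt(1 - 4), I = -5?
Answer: -360 - 300*I*sqrt(3) ≈ -360.0 - 519.62*I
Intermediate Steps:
T = I*sqrt(3) (T = sqrt(-3) = I*sqrt(3) ≈ 1.732*I)
K = -6 - 5*I*sqrt(3) ≈ -6.0 - 8.6602*I
(K*12)*5 = ((-6 - 5*I*sqrt(3))*12)*5 = (-72 - 60*I*sqrt(3))*5 = -360 - 300*I*sqrt(3)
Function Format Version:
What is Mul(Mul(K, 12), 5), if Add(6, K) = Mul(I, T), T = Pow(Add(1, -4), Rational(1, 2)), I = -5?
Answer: Add(-360, Mul(-300, I, Pow(3, Rational(1, 2)))) ≈ Add(-360.00, Mul(-519.62, I))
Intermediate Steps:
T = Mul(I, Pow(3, Rational(1, 2))) (T = Pow(-3, Rational(1, 2)) = Mul(I, Pow(3, Rational(1, 2))) ≈ Mul(1.7320, I))
K = Add(-6, Mul(-5, I, Pow(3, Rational(1, 2)))) (K = Add(-6, Mul(-5, Mul(I, Pow(3, Rational(1, 2))))) = Add(-6, Mul(-5, I, Pow(3, Rational(1, 2)))) ≈ Add(-6.0000, Mul(-8.6602, I)))
Mul(Mul(K, 12), 5) = Mul(Mul(Add(-6, Mul(-5, I, Pow(3, Rational(1, 2)))), 12), 5) = Mul(Add(-72, Mul(-60, I, Pow(3, Rational(1, 2)))), 5) = Add(-360, Mul(-300, I, Pow(3, Rational(1, 2))))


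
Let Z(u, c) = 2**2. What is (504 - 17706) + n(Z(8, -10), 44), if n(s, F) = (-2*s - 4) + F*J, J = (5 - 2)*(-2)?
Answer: -17478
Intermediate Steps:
Z(u, c) = 4
J = -6 (J = 3*(-2) = -6)
n(s, F) = -4 - 6*F - 2*s (n(s, F) = (-2*s - 4) + F*(-6) = (-4 - 2*s) - 6*F = -4 - 6*F - 2*s)
(504 - 17706) + n(Z(8, -10), 44) = (504 - 17706) + (-4 - 6*44 - 2*4) = -17202 + (-4 - 264 - 8) = -17202 - 276 = -17478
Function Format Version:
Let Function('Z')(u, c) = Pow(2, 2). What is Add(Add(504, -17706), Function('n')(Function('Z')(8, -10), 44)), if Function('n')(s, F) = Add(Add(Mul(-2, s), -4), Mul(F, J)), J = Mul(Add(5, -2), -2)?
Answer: -17478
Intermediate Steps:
Function('Z')(u, c) = 4
J = -6 (J = Mul(3, -2) = -6)
Function('n')(s, F) = Add(-4, Mul(-6, F), Mul(-2, s)) (Function('n')(s, F) = Add(Add(Mul(-2, s), -4), Mul(F, -6)) = Add(Add(-4, Mul(-2, s)), Mul(-6, F)) = Add(-4, Mul(-6, F), Mul(-2, s)))
Add(Add(504, -17706), Function('n')(Function('Z')(8, -10), 44)) = Add(Add(504, -17706), Add(-4, Mul(-6, 44), Mul(-2, 4))) = Add(-17202, Add(-4, -264, -8)) = Add(-17202, -276) = -17478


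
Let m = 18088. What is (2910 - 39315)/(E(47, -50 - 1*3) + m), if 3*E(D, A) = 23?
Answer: -109215/54287 ≈ -2.0118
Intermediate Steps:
E(D, A) = 23/3 (E(D, A) = (⅓)*23 = 23/3)
(2910 - 39315)/(E(47, -50 - 1*3) + m) = (2910 - 39315)/(23/3 + 18088) = -36405/54287/3 = -36405*3/54287 = -109215/54287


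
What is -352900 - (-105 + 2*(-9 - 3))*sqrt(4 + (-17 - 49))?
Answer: -352900 + 129*I*sqrt(62) ≈ -3.529e+5 + 1015.7*I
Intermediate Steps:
-352900 - (-105 + 2*(-9 - 3))*sqrt(4 + (-17 - 49)) = -352900 - (-105 + 2*(-12))*sqrt(4 - 66) = -352900 - (-105 - 24)*sqrt(-62) = -352900 - (-129)*I*sqrt(62) = -352900 + 129*I*sqrt(62)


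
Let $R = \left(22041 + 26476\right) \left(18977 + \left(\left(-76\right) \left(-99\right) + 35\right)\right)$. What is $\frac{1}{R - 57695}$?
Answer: $\frac{1}{1287389417} \approx 7.7677 \cdot 10^{-10}$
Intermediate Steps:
$R = 1287447112$ ($R = 48517 \left(18977 + \left(7524 + 35\right)\right) = 48517 \left(18977 + 7559\right) = 48517 \cdot 26536 = 1287447112$)
$\frac{1}{R - 57695} = \frac{1}{1287447112 - 57695} = \frac{1}{1287389417}$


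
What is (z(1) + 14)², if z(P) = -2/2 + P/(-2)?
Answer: 625/4 ≈ 156.25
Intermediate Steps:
z(P) = -1 - P/2 (z(P) = -2*½ + P*(-½) = -1 - P/2)
(z(1) + 14)² = ((-1 - ½*1) + 14)² = ((-1 - ½) + 14)² = (-3/2 + 14)² = (25/2)² = 625/4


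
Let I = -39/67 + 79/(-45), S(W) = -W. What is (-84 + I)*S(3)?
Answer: 260308/1005 ≈ 259.01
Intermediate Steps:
I = -7048/3015 (I = -39*1/67 + 79*(-1/45) = -39/67 - 79/45 = -7048/3015 ≈ -2.3376)
(-84 + I)*S(3) = (-84 - 7048/3015)*(-1*3) = -260308/3015*(-3) = 260308/1005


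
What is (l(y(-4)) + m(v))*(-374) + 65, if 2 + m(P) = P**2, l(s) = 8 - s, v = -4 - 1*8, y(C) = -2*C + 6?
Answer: -50799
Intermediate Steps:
y(C) = 6 - 2*C
v = -12 (v = -4 - 8 = -12)
m(P) = -2 + P**2
(l(y(-4)) + m(v))*(-374) + 65 = ((8 - (6 - 2*(-4))) + (-2 + (-12)**2))*(-374) + 65 = ((8 - (6 + 8)) + (-2 + 144))*(-374) + 65 = ((8 - 1*14) + 142)*(-374) + 65 = ((8 - 14) + 142)*(-374) + 65 = (-6 + 142)*(-374) + 65 = 136*(-374) + 65 = -50864 + 65 = -50799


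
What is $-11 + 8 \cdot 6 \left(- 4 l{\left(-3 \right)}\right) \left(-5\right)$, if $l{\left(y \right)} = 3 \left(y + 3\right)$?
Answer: $-11$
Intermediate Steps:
$l{\left(y \right)} = 9 + 3 y$ ($l{\left(y \right)} = 3 \left(3 + y\right) = 9 + 3 y$)
$-11 + 8 \cdot 6 \left(- 4 l{\left(-3 \right)}\right) \left(-5\right) = -11 + 8 \cdot 6 \left(- 4 \left(9 + 3 \left(-3\right)\right)\right) \left(-5\right) = -11 + 8 \cdot 6 \left(- 4 \left(9 - 9\right)\right) \left(-5\right) = -11 + 8 \cdot 6 \left(\left(-4\right) 0\right) \left(-5\right) = -11 + 8 \cdot 6 \cdot 0 \left(-5\right) = -11 + 8 \cdot 0 \left(-5\right) = -11 + 8 \cdot 0 = -11 + 0 = -11$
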